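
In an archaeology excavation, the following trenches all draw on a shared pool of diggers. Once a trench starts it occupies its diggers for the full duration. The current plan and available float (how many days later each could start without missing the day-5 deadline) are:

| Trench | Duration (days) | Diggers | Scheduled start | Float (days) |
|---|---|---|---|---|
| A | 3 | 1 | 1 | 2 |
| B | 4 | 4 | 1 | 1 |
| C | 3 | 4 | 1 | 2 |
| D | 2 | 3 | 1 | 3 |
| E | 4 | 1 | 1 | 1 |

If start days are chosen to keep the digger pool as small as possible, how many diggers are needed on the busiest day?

10

Early-start (A@1, B@1, C@1, D@1, E@1) gives peak 13: d1:13  d2:13  d3:10  d4:5  d5:0.
Shift D→4.
Schedule A@1, B@1, C@1, D@4, E@1: d1:10  d2:10  d3:10  d4:8  d5:3 — peak 10.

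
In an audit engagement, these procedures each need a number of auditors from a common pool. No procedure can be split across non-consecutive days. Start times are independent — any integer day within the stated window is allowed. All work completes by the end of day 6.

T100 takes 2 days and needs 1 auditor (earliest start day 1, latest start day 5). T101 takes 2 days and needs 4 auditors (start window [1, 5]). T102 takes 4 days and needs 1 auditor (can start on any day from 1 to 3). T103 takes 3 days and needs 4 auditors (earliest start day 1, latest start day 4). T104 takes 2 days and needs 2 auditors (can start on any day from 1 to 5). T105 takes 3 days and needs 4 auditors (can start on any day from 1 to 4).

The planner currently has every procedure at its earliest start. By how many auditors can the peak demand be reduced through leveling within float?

8

Early-start peak: d1:16  d2:16  d3:9  d4:1  d5:0  d6:0 ⇒ 16.
Leveled (T100@1, T101@5, T102@1, T103@1, T104@1, T105@4): d1:8  d2:8  d3:5  d4:5  d5:8  d6:8 ⇒ 8.
Reduction 16 − 8 = 8.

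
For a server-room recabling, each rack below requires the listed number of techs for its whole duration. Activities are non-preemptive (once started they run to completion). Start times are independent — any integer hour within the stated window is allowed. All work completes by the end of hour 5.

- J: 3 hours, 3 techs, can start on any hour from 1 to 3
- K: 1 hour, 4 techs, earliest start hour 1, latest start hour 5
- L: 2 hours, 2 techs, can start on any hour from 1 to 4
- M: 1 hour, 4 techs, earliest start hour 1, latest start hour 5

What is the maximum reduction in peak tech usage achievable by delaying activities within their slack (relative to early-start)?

8

Early-start peak: h1:13  h2:5  h3:3  h4:0  h5:0 ⇒ 13.
Leveled (J@1, K@4, L@1, M@5): h1:5  h2:5  h3:3  h4:4  h5:4 ⇒ 5.
Reduction 13 − 5 = 8.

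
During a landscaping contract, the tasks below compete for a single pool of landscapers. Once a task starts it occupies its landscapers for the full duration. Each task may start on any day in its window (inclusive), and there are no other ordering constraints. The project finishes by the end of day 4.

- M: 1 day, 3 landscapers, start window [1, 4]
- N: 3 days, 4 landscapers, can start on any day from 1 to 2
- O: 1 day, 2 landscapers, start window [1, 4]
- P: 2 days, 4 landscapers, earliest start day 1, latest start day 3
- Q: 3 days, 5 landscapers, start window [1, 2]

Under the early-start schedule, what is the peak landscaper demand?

18

Early-start schedule: M@1, N@1, O@1, P@1, Q@1.
Load per day: day 1: 18, day 2: 13, day 3: 9, day 4: 0.
Peak is 18.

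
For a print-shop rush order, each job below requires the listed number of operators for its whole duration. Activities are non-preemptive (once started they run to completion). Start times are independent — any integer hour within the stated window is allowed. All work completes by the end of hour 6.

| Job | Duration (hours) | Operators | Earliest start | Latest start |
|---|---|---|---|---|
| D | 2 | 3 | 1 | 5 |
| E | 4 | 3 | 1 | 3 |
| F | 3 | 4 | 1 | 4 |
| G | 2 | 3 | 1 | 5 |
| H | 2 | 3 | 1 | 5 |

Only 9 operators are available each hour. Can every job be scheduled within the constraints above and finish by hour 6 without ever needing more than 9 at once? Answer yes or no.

yes

Schedule D@1, E@1, F@3, G@1, H@5: h1:9  h2:9  h3:7  h4:7  h5:7  h6:3 — peak 9 ≤ 9.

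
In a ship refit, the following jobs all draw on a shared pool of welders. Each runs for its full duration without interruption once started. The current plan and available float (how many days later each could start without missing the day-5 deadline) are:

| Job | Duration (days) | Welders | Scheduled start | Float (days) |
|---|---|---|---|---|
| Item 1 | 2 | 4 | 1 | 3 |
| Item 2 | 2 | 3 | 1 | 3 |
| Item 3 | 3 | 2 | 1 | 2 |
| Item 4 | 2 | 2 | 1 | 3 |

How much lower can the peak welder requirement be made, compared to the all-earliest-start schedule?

5

Early-start peak: d1:11  d2:11  d3:2  d4:0  d5:0 ⇒ 11.
Leveled (Item 1@1, Item 2@3, Item 3@1, Item 4@4): d1:6  d2:6  d3:5  d4:5  d5:2 ⇒ 6.
Reduction 11 − 6 = 5.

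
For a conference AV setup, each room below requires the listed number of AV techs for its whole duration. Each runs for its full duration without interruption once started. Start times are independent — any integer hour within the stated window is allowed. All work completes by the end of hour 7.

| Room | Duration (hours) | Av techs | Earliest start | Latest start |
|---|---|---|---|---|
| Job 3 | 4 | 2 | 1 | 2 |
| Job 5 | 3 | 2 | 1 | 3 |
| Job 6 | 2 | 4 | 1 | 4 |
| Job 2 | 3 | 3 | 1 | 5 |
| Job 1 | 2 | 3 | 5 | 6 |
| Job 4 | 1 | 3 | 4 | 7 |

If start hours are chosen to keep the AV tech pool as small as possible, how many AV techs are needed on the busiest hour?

7

Early-start (Job 3@1, Job 5@1, Job 6@1, Job 2@1, Job 1@5, Job 4@4) gives peak 11: h1:11  h2:11  h3:7  h4:5  h5:3  h6:3  h7:0.
Shift Job 6→4, Job 4→6.
Schedule Job 3@1, Job 5@1, Job 6@4, Job 2@1, Job 1@5, Job 4@6: h1:7  h2:7  h3:7  h4:6  h5:7  h6:6  h7:0 — peak 7.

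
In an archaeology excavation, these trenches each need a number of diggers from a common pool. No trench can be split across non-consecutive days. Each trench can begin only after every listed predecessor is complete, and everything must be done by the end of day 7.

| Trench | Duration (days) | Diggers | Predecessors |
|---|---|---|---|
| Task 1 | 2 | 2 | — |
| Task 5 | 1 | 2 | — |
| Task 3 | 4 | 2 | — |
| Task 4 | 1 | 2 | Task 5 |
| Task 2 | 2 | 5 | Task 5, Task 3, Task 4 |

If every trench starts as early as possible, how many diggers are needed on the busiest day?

Early-start schedule: Task 1@1, Task 5@1, Task 3@1, Task 4@2, Task 2@5.
Load per day: day 1: 6, day 2: 6, day 3: 2, day 4: 2, day 5: 5, day 6: 5, day 7: 0.
Peak is 6.

6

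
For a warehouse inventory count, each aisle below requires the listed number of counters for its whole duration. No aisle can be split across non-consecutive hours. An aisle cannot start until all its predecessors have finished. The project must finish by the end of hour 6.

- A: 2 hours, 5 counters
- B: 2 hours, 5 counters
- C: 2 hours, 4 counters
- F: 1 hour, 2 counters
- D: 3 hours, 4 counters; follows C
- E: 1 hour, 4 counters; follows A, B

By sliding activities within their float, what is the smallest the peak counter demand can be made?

9

Early-start (A@1, B@1, C@1, F@1, D@3, E@3) gives peak 16: h1:16  h2:14  h3:8  h4:4  h5:4  h6:0.
Shift B→3, F→3, D→4, E→5.
Schedule A@1, B@3, C@1, F@3, D@4, E@5: h1:9  h2:9  h3:7  h4:9  h5:8  h6:4 — peak 9.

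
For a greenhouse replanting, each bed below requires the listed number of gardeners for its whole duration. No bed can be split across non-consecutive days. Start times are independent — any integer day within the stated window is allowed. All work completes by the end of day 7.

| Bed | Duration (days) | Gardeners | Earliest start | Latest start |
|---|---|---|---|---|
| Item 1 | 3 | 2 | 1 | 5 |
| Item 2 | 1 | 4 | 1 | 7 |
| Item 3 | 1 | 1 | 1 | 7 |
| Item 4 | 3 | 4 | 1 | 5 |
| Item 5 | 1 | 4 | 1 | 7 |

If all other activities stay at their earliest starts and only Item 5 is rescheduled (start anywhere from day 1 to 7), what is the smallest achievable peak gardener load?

11

Item 5@1: d1:15  d2:6  d3:6  d4:0  d5:0  d6:0  d7:0 → peak 15
Item 5@2: d1:11  d2:10  d3:6  d4:0  d5:0  d6:0  d7:0 → peak 11
Item 5@3: d1:11  d2:6  d3:10  d4:0  d5:0  d6:0  d7:0 → peak 11
Item 5@4: d1:11  d2:6  d3:6  d4:4  d5:0  d6:0  d7:0 → peak 11
Item 5@5: d1:11  d2:6  d3:6  d4:0  d5:4  d6:0  d7:0 → peak 11
Item 5@6: d1:11  d2:6  d3:6  d4:0  d5:0  d6:4  d7:0 → peak 11
Item 5@7: d1:11  d2:6  d3:6  d4:0  d5:0  d6:0  d7:4 → peak 11
Best is Item 5@2, peak 11.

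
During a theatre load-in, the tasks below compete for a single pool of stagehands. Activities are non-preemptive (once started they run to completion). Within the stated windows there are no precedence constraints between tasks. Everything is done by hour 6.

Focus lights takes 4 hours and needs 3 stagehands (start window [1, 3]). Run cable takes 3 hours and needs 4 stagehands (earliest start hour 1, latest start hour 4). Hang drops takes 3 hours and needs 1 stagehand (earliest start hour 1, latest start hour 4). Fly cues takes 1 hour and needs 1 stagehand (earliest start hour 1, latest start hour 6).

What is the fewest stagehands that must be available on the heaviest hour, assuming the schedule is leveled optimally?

7

Early-start (Focus lights@1, Run cable@1, Hang drops@1, Fly cues@1) gives peak 9: h1:9  h2:8  h3:8  h4:3  h5:0  h6:0.
Shift Hang drops→4, Fly cues→4.
Schedule Focus lights@1, Run cable@1, Hang drops@4, Fly cues@4: h1:7  h2:7  h3:7  h4:5  h5:1  h6:1 — peak 7.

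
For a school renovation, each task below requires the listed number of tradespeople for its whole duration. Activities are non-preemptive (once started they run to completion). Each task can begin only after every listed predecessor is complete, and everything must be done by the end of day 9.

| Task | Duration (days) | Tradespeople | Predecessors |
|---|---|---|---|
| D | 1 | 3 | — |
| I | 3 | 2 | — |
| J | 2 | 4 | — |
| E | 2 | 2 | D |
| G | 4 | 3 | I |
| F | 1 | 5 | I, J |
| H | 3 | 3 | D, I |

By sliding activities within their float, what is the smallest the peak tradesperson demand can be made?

Early-start (D@1, I@1, J@1, E@2, G@4, F@4, H@4) gives peak 11: d1:9  d2:8  d3:4  d4:11  d5:6  d6:6  d7:3  d8:0  d9:0.
Shift J→2, E→4, F→9, H→6.
Schedule D@1, I@1, J@2, E@4, G@4, F@9, H@6: d1:5  d2:6  d3:6  d4:5  d5:5  d6:6  d7:6  d8:3  d9:5 — peak 6.
Total tradesperson-days = 47 over 9 days ⇒ peak ≥ ⌈47/9⌉ = 6, so 6 is optimal.

6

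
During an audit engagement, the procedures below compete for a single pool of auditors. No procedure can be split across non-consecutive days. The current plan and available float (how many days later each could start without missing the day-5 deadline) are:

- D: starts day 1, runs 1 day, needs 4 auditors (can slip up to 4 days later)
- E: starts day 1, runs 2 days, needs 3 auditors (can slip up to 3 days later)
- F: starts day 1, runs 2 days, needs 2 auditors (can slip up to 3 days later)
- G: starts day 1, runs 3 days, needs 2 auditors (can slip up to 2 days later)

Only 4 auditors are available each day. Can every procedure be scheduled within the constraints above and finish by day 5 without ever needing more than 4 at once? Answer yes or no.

no

The minimum achievable peak is 5; 4 < 5, so no feasible schedule stays within the cap.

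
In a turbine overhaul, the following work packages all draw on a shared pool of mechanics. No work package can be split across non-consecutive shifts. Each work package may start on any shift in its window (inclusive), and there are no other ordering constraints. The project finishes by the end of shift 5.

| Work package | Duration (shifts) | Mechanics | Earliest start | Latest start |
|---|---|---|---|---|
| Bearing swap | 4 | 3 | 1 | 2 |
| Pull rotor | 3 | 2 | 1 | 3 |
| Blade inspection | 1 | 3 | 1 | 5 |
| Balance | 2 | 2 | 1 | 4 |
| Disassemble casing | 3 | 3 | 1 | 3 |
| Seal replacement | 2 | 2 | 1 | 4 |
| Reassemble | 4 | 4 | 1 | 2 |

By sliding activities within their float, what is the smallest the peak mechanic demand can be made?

Early-start (Bearing swap@1, Pull rotor@1, Blade inspection@1, Balance@1, Disassemble casing@1, Seal replacement@1, Reassemble@1) gives peak 19: s1:19  s2:16  s3:12  s4:7  s5:0.
Shift Disassemble casing→3, Seal replacement→4, Reassemble→2.
Schedule Bearing swap@1, Pull rotor@1, Blade inspection@1, Balance@1, Disassemble casing@3, Seal replacement@4, Reassemble@2: s1:10  s2:11  s3:12  s4:12  s5:9 — peak 12.

12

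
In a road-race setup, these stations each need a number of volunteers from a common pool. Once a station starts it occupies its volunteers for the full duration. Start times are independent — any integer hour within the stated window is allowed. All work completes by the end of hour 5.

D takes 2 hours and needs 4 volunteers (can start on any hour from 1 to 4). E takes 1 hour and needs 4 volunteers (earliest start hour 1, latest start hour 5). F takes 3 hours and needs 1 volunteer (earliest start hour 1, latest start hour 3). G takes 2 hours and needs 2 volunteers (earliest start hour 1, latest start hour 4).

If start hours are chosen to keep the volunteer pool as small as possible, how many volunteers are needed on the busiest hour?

Early-start (D@1, E@1, F@1, G@1) gives peak 11: h1:11  h2:7  h3:1  h4:0  h5:0.
Shift E→3, G→4.
Schedule D@1, E@3, F@1, G@4: h1:5  h2:5  h3:5  h4:2  h5:2 — peak 5.

5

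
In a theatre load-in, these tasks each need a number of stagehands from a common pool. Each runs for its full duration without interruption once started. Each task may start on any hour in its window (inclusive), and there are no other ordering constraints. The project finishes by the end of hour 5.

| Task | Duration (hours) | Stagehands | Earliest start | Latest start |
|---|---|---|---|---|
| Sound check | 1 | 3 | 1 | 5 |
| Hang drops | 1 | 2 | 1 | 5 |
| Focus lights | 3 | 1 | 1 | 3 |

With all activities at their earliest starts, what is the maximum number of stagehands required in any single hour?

6

Early-start schedule: Sound check@1, Hang drops@1, Focus lights@1.
Load per hour: hour 1: 6, hour 2: 1, hour 3: 1, hour 4: 0, hour 5: 0.
Peak is 6.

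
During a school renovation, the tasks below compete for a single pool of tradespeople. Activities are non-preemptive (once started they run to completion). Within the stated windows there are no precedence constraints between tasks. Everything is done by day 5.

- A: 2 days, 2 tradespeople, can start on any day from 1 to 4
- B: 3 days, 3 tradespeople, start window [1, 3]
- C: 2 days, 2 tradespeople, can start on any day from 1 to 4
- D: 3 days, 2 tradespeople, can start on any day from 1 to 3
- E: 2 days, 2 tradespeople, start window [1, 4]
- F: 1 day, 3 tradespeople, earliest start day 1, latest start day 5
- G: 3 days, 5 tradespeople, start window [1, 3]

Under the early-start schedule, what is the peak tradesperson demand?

19

Early-start schedule: A@1, B@1, C@1, D@1, E@1, F@1, G@1.
Load per day: day 1: 19, day 2: 16, day 3: 10, day 4: 0, day 5: 0.
Peak is 19.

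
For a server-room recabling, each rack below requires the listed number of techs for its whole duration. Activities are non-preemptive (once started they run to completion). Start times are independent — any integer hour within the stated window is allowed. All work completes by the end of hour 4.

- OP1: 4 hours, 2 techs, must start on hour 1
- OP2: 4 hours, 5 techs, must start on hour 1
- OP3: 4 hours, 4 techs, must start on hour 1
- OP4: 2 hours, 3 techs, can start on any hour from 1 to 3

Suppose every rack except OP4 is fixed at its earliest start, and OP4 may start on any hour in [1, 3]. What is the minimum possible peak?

14

OP4@1: h1:14  h2:14  h3:11  h4:11 → peak 14
OP4@2: h1:11  h2:14  h3:14  h4:11 → peak 14
OP4@3: h1:11  h2:11  h3:14  h4:14 → peak 14
Best is OP4@1, peak 14.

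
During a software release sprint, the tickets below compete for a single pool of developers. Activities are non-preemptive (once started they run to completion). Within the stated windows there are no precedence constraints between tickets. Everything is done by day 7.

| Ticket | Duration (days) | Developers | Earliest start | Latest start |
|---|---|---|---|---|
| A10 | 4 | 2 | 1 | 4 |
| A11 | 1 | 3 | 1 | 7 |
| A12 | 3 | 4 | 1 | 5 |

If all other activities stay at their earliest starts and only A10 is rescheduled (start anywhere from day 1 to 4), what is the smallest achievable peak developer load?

7

A10@1: d1:9  d2:6  d3:6  d4:2  d5:0  d6:0  d7:0 → peak 9
A10@2: d1:7  d2:6  d3:6  d4:2  d5:2  d6:0  d7:0 → peak 7
A10@3: d1:7  d2:4  d3:6  d4:2  d5:2  d6:2  d7:0 → peak 7
A10@4: d1:7  d2:4  d3:4  d4:2  d5:2  d6:2  d7:2 → peak 7
Best is A10@2, peak 7.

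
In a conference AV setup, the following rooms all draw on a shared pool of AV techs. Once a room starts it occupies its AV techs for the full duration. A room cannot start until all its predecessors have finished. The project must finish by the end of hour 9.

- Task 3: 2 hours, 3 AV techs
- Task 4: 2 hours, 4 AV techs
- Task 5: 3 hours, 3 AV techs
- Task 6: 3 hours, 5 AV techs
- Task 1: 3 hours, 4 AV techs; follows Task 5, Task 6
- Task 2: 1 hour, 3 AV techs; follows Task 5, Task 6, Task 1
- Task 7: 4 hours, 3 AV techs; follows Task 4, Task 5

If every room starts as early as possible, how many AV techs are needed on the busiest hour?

15

Early-start schedule: Task 3@1, Task 4@1, Task 5@1, Task 6@1, Task 1@4, Task 2@7, Task 7@4.
Load per hour: hour 1: 15, hour 2: 15, hour 3: 8, hour 4: 7, hour 5: 7, hour 6: 7, hour 7: 6, hour 8: 0, hour 9: 0.
Peak is 15.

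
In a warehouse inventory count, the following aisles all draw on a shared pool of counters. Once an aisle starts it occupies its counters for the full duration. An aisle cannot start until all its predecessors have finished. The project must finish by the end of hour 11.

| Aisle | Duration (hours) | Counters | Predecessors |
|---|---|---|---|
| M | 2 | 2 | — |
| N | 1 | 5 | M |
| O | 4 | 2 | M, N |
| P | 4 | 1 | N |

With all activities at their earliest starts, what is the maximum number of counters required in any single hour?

Early-start schedule: M@1, N@3, O@4, P@4.
Load per hour: hour 1: 2, hour 2: 2, hour 3: 5, hour 4: 3, hour 5: 3, hour 6: 3, hour 7: 3, hour 8: 0, hour 9: 0, hour 10: 0, hour 11: 0.
Peak is 5.

5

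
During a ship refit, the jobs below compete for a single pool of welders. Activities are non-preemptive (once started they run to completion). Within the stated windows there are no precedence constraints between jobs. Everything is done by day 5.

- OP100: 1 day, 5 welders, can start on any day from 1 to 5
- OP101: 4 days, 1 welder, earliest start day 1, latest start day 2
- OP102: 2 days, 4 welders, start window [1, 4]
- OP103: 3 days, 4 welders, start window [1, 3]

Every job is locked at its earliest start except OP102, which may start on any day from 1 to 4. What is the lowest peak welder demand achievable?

10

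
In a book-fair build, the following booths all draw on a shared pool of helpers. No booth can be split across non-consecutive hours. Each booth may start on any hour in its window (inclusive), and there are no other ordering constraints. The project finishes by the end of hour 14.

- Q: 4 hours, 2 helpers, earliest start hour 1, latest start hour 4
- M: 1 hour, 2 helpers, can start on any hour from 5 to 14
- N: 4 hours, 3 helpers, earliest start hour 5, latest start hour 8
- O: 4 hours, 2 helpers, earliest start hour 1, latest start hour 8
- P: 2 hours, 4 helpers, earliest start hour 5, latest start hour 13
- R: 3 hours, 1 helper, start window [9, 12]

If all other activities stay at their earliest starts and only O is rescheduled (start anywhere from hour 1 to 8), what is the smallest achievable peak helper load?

9

O@1: h1:4  h2:4  h3:4  h4:4  h5:9  h6:7  h7:3  h8:3  h9:1  h10:1  h11:1  h12:0  h13:0  h14:0 → peak 9
O@2: h1:2  h2:4  h3:4  h4:4  h5:11  h6:7  h7:3  h8:3  h9:1  h10:1  h11:1  h12:0  h13:0  h14:0 → peak 11
O@3: h1:2  h2:2  h3:4  h4:4  h5:11  h6:9  h7:3  h8:3  h9:1  h10:1  h11:1  h12:0  h13:0  h14:0 → peak 11
O@4: h1:2  h2:2  h3:2  h4:4  h5:11  h6:9  h7:5  h8:3  h9:1  h10:1  h11:1  h12:0  h13:0  h14:0 → peak 11
O@5: h1:2  h2:2  h3:2  h4:2  h5:11  h6:9  h7:5  h8:5  h9:1  h10:1  h11:1  h12:0  h13:0  h14:0 → peak 11
O@6: h1:2  h2:2  h3:2  h4:2  h5:9  h6:9  h7:5  h8:5  h9:3  h10:1  h11:1  h12:0  h13:0  h14:0 → peak 9
O@7: h1:2  h2:2  h3:2  h4:2  h5:9  h6:7  h7:5  h8:5  h9:3  h10:3  h11:1  h12:0  h13:0  h14:0 → peak 9
O@8: h1:2  h2:2  h3:2  h4:2  h5:9  h6:7  h7:3  h8:5  h9:3  h10:3  h11:3  h12:0  h13:0  h14:0 → peak 9
Best is O@1, peak 9.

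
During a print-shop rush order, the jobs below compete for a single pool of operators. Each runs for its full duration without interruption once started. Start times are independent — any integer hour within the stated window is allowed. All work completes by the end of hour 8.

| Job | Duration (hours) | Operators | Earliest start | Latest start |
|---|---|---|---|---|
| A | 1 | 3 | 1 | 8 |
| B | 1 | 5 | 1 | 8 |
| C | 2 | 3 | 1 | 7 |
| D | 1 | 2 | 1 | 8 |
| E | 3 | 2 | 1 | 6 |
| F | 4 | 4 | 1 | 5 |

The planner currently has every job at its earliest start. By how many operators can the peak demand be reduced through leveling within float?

13

Early-start peak: h1:19  h2:9  h3:6  h4:4  h5:0  h6:0  h7:0  h8:0 ⇒ 19.
Leveled (A@1, B@2, C@3, D@1, E@3, F@5): h1:5  h2:5  h3:5  h4:5  h5:6  h6:4  h7:4  h8:4 ⇒ 6.
Reduction 19 − 6 = 13.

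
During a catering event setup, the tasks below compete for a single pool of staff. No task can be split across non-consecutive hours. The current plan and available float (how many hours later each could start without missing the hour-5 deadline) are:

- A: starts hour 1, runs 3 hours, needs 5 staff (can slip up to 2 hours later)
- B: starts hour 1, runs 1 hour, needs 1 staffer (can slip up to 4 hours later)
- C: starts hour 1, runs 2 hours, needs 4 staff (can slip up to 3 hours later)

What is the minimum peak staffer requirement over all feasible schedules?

5

Early-start (A@1, B@1, C@1) gives peak 10: h1:10  h2:9  h3:5  h4:0  h5:0.
Shift B→4, C→4.
Schedule A@1, B@4, C@4: h1:5  h2:5  h3:5  h4:5  h5:4 — peak 5.
Total staffer-hours = 24 over 5 hours ⇒ peak ≥ ⌈24/5⌉ = 5, so 5 is optimal.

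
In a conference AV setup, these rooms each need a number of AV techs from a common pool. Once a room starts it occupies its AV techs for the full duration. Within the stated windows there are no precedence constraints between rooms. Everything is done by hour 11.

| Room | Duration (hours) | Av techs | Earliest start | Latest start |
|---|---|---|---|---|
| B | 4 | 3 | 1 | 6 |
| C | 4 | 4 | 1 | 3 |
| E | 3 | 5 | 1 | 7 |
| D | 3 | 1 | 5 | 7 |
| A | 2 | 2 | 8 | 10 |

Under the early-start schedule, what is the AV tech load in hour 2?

12

At early start, hour 2 has: B, C, E.
Demand: 3 + 4 + 5 = 12.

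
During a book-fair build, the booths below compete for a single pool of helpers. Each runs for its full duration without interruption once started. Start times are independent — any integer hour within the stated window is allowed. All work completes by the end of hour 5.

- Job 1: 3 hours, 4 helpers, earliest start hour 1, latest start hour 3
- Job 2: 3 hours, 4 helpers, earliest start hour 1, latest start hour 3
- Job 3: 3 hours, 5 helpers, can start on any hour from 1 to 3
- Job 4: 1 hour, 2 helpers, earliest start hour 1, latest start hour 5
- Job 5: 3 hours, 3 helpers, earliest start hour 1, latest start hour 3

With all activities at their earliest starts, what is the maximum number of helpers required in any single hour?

18

Early-start schedule: Job 1@1, Job 2@1, Job 3@1, Job 4@1, Job 5@1.
Load per hour: hour 1: 18, hour 2: 16, hour 3: 16, hour 4: 0, hour 5: 0.
Peak is 18.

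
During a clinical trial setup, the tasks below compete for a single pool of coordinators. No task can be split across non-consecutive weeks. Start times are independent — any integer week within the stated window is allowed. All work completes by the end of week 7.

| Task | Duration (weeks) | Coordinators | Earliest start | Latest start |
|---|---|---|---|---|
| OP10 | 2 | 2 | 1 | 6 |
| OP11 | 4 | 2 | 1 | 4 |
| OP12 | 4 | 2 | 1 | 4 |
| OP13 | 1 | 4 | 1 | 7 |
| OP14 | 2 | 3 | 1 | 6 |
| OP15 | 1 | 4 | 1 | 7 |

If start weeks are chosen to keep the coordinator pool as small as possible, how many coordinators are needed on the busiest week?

6

Early-start (OP10@1, OP11@1, OP12@1, OP13@1, OP14@1, OP15@1) gives peak 17: w1:17  w2:9  w3:4  w4:4  w5:0  w6:0  w7:0.
Shift OP12→4, OP13→3, OP14→5, OP15→7.
Schedule OP10@1, OP11@1, OP12@4, OP13@3, OP14@5, OP15@7: w1:4  w2:4  w3:6  w4:4  w5:5  w6:5  w7:6 — peak 6.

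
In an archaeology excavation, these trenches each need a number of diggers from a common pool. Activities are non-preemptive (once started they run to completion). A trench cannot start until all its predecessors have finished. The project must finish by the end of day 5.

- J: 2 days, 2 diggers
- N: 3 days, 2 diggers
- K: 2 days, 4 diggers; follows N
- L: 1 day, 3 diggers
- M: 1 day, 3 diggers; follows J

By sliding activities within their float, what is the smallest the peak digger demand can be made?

7

Schedule J@1, N@1, K@4, L@1, M@3: d1:7  d2:4  d3:5  d4:4  d5:4 — peak 7.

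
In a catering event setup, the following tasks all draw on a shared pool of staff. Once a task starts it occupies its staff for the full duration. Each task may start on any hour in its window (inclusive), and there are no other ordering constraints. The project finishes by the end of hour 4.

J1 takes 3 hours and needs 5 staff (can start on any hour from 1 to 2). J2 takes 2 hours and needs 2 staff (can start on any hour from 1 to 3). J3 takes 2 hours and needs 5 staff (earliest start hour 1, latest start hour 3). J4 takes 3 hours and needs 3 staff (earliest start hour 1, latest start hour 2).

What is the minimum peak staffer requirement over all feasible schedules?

Early-start (J1@1, J2@1, J3@1, J4@1) gives peak 15: h1:15  h2:15  h3:8  h4:0.
Shift J3→3.
Schedule J1@1, J2@1, J3@3, J4@1: h1:10  h2:10  h3:13  h4:5 — peak 13.

13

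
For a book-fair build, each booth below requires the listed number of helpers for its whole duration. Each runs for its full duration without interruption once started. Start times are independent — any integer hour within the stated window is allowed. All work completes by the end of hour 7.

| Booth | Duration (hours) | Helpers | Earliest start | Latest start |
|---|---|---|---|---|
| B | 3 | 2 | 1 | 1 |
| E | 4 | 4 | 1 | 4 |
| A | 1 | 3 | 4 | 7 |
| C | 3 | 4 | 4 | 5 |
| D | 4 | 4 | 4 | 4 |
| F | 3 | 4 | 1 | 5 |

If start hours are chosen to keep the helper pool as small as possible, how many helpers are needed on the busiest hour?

11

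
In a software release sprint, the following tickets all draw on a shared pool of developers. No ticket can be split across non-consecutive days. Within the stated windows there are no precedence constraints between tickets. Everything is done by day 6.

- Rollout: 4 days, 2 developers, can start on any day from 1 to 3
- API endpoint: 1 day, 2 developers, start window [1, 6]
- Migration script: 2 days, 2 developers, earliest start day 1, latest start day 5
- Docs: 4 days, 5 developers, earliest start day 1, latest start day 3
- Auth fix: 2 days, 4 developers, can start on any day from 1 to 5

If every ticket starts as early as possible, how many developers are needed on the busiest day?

Early-start schedule: Rollout@1, API endpoint@1, Migration script@1, Docs@1, Auth fix@1.
Load per day: day 1: 15, day 2: 13, day 3: 7, day 4: 7, day 5: 0, day 6: 0.
Peak is 15.

15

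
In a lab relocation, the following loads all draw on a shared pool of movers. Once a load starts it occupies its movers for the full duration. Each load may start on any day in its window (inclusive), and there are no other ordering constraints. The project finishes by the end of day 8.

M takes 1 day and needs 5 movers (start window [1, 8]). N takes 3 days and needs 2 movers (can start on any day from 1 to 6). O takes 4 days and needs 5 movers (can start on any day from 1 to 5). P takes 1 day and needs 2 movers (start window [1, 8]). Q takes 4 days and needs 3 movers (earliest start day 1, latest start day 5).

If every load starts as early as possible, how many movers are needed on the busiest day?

17

Early-start schedule: M@1, N@1, O@1, P@1, Q@1.
Load per day: day 1: 17, day 2: 10, day 3: 10, day 4: 8, day 5: 0, day 6: 0, day 7: 0, day 8: 0.
Peak is 17.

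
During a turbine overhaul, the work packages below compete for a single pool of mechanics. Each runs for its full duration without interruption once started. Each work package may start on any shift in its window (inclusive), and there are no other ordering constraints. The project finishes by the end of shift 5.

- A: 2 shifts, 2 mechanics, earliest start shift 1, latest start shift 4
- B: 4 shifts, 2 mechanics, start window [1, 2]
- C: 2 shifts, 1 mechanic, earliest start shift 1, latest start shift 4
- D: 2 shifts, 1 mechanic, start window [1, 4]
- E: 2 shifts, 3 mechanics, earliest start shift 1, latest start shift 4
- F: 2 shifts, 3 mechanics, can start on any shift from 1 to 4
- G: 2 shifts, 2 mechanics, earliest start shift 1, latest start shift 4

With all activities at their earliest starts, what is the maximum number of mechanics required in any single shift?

14

Early-start schedule: A@1, B@1, C@1, D@1, E@1, F@1, G@1.
Load per shift: shift 1: 14, shift 2: 14, shift 3: 2, shift 4: 2, shift 5: 0.
Peak is 14.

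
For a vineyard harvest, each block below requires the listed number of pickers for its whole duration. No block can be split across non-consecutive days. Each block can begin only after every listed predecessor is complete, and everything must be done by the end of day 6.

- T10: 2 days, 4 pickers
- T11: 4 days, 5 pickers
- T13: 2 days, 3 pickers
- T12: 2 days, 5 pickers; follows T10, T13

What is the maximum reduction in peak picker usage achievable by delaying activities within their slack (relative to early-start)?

Early-start peak: d1:12  d2:12  d3:10  d4:10  d5:0  d6:0 ⇒ 12.
Leveled (T10@1, T11@1, T13@3, T12@5): d1:9  d2:9  d3:8  d4:8  d5:5  d6:5 ⇒ 9.
Reduction 12 − 9 = 3.

3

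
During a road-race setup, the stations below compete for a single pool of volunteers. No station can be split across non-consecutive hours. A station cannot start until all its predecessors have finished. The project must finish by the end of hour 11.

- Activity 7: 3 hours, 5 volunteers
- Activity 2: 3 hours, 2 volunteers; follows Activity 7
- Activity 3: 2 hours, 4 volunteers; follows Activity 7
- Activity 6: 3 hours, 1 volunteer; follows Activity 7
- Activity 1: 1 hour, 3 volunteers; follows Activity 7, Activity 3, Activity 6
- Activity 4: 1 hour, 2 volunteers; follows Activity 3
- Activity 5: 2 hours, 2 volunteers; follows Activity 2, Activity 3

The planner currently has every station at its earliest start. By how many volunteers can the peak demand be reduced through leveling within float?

Early-start peak: h1:5  h2:5  h3:5  h4:7  h5:7  h6:5  h7:5  h8:2  h9:0  h10:0  h11:0 ⇒ 7.
Leveled (Activity 7@1, Activity 2@4, Activity 3@7, Activity 6@4, Activity 1@9, Activity 4@9, Activity 5@10): h1:5  h2:5  h3:5  h4:3  h5:3  h6:3  h7:4  h8:4  h9:5  h10:2  h11:2 ⇒ 5.
Reduction 7 − 5 = 2.

2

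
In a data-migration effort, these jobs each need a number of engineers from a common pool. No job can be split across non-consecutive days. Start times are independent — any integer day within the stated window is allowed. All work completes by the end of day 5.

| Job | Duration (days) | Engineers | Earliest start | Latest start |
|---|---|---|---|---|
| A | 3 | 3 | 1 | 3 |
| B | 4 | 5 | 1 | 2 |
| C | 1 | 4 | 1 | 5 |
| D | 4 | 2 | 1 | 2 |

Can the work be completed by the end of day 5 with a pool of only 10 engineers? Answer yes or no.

yes

Schedule A@1, B@1, C@5, D@1: d1:10  d2:10  d3:10  d4:7  d5:4 — peak 10 ≤ 10.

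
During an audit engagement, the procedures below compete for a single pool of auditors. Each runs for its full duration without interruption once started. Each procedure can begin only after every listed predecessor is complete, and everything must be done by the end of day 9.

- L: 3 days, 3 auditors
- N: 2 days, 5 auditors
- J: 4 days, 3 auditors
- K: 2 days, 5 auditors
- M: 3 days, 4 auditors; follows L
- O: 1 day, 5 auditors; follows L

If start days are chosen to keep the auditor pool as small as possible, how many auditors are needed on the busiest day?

Early-start (L@1, N@1, J@1, K@1, M@4, O@4) gives peak 16: d1:16  d2:16  d3:6  d4:12  d5:4  d6:4  d7:0  d8:0  d9:0.
Shift J→3, K→4, M→6, O→9.
Schedule L@1, N@1, J@3, K@4, M@6, O@9: d1:8  d2:8  d3:6  d4:8  d5:8  d6:7  d7:4  d8:4  d9:5 — peak 8.

8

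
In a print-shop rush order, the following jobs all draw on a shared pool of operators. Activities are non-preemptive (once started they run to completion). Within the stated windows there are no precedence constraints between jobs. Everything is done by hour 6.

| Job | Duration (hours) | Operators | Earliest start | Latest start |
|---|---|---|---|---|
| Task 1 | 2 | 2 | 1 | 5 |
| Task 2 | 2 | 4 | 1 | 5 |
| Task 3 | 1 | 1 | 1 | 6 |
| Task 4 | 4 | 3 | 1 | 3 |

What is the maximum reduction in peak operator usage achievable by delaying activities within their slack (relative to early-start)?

5

Early-start peak: h1:10  h2:9  h3:3  h4:3  h5:0  h6:0 ⇒ 10.
Leveled (Task 1@1, Task 2@5, Task 3@3, Task 4@1): h1:5  h2:5  h3:4  h4:3  h5:4  h6:4 ⇒ 5.
Reduction 10 − 5 = 5.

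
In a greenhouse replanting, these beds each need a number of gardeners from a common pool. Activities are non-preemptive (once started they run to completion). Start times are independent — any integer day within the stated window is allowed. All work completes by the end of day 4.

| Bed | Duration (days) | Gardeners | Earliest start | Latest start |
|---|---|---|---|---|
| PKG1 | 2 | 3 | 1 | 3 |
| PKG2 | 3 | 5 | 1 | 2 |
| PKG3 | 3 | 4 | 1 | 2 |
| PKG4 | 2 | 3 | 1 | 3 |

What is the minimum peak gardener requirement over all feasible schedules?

12

Early-start (PKG1@1, PKG2@1, PKG3@1, PKG4@1) gives peak 15: d1:15  d2:15  d3:9  d4:0.
Shift PKG4→3.
Schedule PKG1@1, PKG2@1, PKG3@1, PKG4@3: d1:12  d2:12  d3:12  d4:3 — peak 12.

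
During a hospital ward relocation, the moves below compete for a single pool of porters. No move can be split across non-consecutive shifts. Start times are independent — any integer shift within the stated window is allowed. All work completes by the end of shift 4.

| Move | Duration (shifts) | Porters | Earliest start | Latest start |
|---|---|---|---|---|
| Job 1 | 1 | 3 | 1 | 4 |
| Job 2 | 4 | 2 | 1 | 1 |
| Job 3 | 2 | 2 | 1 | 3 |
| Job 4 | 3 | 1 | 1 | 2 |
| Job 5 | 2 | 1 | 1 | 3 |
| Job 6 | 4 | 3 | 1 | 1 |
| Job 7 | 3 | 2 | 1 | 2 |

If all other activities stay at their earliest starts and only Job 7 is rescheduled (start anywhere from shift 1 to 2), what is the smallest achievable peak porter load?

12

Job 7@1: s1:14  s2:11  s3:8  s4:5 → peak 14
Job 7@2: s1:12  s2:11  s3:8  s4:7 → peak 12
Best is Job 7@2, peak 12.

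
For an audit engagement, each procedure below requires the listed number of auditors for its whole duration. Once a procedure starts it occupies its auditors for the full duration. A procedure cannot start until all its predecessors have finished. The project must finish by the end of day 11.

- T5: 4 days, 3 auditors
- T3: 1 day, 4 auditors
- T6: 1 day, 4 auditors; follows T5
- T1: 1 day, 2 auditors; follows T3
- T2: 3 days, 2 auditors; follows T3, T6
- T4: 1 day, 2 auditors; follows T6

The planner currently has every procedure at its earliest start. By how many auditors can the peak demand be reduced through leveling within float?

Early-start peak: d1:7  d2:5  d3:3  d4:3  d5:4  d6:4  d7:2  d8:2  d9:0  d10:0  d11:0 ⇒ 7.
Leveled (T5@1, T3@5, T6@6, T1@7, T2@7, T4@8): d1:3  d2:3  d3:3  d4:3  d5:4  d6:4  d7:4  d8:4  d9:2  d10:0  d11:0 ⇒ 4.
Reduction 7 − 4 = 3.

3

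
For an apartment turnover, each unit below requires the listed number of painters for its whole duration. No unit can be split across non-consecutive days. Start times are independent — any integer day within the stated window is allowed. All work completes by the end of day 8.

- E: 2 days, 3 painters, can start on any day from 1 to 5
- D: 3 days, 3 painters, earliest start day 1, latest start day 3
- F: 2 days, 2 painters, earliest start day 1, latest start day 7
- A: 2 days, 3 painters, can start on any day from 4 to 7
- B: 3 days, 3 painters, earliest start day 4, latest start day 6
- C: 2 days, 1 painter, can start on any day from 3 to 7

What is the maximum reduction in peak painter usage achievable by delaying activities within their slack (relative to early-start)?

2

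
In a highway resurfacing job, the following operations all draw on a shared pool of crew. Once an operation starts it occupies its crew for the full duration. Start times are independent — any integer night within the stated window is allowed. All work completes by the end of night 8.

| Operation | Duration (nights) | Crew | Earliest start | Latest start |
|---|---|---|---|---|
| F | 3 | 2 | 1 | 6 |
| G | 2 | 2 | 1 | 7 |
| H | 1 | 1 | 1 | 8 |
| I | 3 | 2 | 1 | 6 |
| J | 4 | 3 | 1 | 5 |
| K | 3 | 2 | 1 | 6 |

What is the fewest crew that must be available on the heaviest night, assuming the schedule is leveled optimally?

5

Early-start (F@1, G@1, H@1, I@1, J@1, K@1) gives peak 12: n1:12  n2:11  n3:9  n4:3  n5:0  n6:0  n7:0  n8:0.
Shift I→3, J→4, K→6.
Schedule F@1, G@1, H@1, I@3, J@4, K@6: n1:5  n2:4  n3:4  n4:5  n5:5  n6:5  n7:5  n8:2 — peak 5.
Total crew member-nights = 35 over 8 nights ⇒ peak ≥ ⌈35/8⌉ = 5, so 5 is optimal.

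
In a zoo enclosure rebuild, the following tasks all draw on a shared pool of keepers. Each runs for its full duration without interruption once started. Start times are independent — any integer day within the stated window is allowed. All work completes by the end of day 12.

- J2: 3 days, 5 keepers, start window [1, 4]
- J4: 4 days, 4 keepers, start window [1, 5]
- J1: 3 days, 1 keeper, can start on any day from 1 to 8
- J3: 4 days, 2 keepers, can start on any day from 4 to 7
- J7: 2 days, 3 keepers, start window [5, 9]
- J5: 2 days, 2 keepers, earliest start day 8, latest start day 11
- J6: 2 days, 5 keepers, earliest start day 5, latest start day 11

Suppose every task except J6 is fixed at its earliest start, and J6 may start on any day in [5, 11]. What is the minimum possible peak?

J6@5: d1:10  d2:10  d3:10  d4:6  d5:10  d6:10  d7:2  d8:2  d9:2  d10:0  d11:0  d12:0 → peak 10
J6@6: d1:10  d2:10  d3:10  d4:6  d5:5  d6:10  d7:7  d8:2  d9:2  d10:0  d11:0  d12:0 → peak 10
J6@7: d1:10  d2:10  d3:10  d4:6  d5:5  d6:5  d7:7  d8:7  d9:2  d10:0  d11:0  d12:0 → peak 10
J6@8: d1:10  d2:10  d3:10  d4:6  d5:5  d6:5  d7:2  d8:7  d9:7  d10:0  d11:0  d12:0 → peak 10
J6@9: d1:10  d2:10  d3:10  d4:6  d5:5  d6:5  d7:2  d8:2  d9:7  d10:5  d11:0  d12:0 → peak 10
J6@10: d1:10  d2:10  d3:10  d4:6  d5:5  d6:5  d7:2  d8:2  d9:2  d10:5  d11:5  d12:0 → peak 10
J6@11: d1:10  d2:10  d3:10  d4:6  d5:5  d6:5  d7:2  d8:2  d9:2  d10:0  d11:5  d12:5 → peak 10
Best is J6@5, peak 10.

10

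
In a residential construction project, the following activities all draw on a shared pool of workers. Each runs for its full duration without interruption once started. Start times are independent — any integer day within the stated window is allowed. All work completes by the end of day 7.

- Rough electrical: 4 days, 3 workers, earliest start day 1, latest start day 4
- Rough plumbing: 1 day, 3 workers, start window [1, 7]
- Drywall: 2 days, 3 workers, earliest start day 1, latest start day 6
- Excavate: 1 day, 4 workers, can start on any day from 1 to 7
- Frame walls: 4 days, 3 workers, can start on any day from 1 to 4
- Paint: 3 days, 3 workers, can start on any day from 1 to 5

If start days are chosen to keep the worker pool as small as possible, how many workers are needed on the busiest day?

9

Early-start (Rough electrical@1, Rough plumbing@1, Drywall@1, Excavate@1, Frame walls@1, Paint@1) gives peak 19: d1:19  d2:12  d3:9  d4:6  d5:0  d6:0  d7:0.
Shift Excavate→3, Frame walls→4, Paint→4.
Schedule Rough electrical@1, Rough plumbing@1, Drywall@1, Excavate@3, Frame walls@4, Paint@4: d1:9  d2:6  d3:7  d4:9  d5:6  d6:6  d7:3 — peak 9.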